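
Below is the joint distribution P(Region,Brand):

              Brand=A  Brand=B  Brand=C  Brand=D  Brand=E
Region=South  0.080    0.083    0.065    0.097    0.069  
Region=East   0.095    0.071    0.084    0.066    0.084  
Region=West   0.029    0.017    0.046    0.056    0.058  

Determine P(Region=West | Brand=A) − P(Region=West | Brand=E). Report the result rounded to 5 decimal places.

-0.13272

P(Brand=A) = 0.080 + 0.095 + 0.029 = 0.204; P(Region=West | Brand=A) = 0.029/0.204 = 0.142157.
P(Brand=E) = 0.069 + 0.084 + 0.058 = 0.211; P(Region=West | Brand=E) = 0.058/0.211 = 0.274882.
Difference = -0.13272.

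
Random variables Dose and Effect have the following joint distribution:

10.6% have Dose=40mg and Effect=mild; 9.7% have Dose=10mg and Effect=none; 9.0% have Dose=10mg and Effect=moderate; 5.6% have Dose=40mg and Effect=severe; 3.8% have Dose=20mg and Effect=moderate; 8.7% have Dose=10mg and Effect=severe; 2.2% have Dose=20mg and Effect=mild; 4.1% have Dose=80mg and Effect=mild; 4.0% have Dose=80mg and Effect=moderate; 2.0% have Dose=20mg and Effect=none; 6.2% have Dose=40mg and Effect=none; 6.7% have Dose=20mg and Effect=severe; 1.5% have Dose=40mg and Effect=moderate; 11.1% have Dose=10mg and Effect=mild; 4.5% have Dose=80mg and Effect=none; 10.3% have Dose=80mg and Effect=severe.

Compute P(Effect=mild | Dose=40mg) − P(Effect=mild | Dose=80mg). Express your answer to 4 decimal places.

0.2645

P(Dose=40mg) = 0.062 + 0.106 + 0.015 + 0.056 = 0.239; P(Effect=mild | Dose=40mg) = 0.106/0.239 = 0.44351.
P(Dose=80mg) = 0.045 + 0.041 + 0.040 + 0.103 = 0.229; P(Effect=mild | Dose=80mg) = 0.041/0.229 = 0.17904.
Difference = 0.2645.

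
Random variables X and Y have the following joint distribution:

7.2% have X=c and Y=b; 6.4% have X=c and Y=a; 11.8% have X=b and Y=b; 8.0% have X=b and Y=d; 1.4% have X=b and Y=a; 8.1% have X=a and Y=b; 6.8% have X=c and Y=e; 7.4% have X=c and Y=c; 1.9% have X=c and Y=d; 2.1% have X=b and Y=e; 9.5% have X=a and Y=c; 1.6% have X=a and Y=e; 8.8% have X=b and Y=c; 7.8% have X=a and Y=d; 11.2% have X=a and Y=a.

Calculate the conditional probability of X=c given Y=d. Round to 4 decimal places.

0.1073

P(Y=d) = 0.078 + 0.080 + 0.019 = 0.177.
P(X=c | Y=d) = 0.019/0.177 = 0.1073.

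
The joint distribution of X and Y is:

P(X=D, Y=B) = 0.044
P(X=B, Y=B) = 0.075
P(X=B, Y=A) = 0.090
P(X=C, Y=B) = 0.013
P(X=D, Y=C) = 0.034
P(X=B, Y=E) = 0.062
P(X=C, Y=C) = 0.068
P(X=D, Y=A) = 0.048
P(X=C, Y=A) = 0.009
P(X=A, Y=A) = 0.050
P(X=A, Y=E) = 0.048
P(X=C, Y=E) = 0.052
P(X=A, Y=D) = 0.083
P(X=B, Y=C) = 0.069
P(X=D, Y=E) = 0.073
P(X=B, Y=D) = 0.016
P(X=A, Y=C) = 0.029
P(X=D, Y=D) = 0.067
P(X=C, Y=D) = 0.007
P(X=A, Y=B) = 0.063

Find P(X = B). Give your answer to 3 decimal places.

0.312

P(X=B) = 0.090 + 0.075 + 0.069 + 0.016 + 0.062 = 0.312.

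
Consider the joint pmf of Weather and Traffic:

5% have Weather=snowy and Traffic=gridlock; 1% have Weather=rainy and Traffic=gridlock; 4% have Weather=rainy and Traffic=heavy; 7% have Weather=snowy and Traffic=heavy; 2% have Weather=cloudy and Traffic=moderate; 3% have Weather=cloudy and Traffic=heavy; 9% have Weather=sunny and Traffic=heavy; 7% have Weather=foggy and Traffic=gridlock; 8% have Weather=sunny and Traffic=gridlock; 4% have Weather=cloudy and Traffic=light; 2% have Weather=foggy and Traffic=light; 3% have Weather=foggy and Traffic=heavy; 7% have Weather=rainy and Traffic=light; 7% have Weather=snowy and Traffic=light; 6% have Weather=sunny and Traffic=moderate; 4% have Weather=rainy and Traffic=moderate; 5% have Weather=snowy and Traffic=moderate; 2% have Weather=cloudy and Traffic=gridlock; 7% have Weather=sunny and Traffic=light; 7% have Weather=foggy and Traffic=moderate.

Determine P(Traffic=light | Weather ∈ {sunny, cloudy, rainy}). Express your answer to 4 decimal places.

P(Weather=sunny) = 0.07 + 0.06 + 0.09 + 0.08 = 0.30.
P(Weather=cloudy) = 0.04 + 0.02 + 0.03 + 0.02 = 0.11.
P(Weather=rainy) = 0.07 + 0.04 + 0.04 + 0.01 = 0.16.
P(Weather ∈ {sunny, cloudy, rainy}) = 0.30 + 0.11 + 0.16 = 0.57; P(Traffic=light, Weather ∈ {sunny, cloudy, rainy}) = 0.07 + 0.04 + 0.07 = 0.18.
P(Traffic=light | Weather ∈ {sunny, cloudy, rainy}) = 0.18/0.57 = 0.3158.

0.3158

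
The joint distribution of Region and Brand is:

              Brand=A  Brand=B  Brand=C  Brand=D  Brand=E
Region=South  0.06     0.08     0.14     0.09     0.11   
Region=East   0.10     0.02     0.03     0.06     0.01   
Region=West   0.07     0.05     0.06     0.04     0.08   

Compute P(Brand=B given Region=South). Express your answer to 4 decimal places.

P(Region=South) = 0.06 + 0.08 + 0.14 + 0.09 + 0.11 = 0.48.
P(Brand=B | Region=South) = 0.08/0.48 = 0.1667.

0.1667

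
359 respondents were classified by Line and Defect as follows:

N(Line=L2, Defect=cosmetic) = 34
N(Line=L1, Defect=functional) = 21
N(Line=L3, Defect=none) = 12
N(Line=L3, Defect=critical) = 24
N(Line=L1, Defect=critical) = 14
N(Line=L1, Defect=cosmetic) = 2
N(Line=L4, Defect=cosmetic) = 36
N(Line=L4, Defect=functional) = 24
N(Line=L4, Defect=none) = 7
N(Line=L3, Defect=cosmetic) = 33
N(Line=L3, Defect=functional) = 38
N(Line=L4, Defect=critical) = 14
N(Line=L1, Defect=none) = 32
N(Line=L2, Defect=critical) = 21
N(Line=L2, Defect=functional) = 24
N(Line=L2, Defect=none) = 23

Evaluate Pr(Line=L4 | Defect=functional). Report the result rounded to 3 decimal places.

Total with Defect=functional: 21 + 24 + 38 + 24 = 107.
P(Line=L4 | Defect=functional) = 24/107 = 0.224.

0.224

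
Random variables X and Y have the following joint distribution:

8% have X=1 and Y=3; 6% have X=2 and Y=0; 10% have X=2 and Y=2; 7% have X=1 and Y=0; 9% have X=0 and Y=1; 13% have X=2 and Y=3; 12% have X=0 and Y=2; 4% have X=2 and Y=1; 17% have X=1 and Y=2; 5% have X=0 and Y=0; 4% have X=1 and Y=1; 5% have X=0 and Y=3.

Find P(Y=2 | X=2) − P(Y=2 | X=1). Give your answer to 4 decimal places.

-0.1692

P(X=2) = 0.06 + 0.04 + 0.10 + 0.13 = 0.33; P(Y=2 | X=2) = 0.10/0.33 = 0.30303.
P(X=1) = 0.07 + 0.04 + 0.17 + 0.08 = 0.36; P(Y=2 | X=1) = 0.17/0.36 = 0.47222.
Difference = -0.1692.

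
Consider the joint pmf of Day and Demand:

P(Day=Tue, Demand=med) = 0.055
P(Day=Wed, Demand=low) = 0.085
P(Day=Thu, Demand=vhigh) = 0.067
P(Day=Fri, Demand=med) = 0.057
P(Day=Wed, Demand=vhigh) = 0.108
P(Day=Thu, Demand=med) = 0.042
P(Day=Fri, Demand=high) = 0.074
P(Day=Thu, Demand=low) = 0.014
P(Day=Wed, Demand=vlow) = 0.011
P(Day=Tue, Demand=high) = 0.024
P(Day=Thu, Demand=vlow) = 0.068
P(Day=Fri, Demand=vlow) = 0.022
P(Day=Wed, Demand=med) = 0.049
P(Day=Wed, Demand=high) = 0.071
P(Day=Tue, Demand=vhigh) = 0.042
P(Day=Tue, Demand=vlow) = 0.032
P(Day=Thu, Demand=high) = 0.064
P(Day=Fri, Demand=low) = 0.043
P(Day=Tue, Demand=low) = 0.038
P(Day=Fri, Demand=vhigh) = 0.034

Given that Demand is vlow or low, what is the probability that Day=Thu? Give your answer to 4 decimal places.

0.2620

P(Demand=vlow) = 0.032 + 0.011 + 0.068 + 0.022 = 0.133.
P(Demand=low) = 0.038 + 0.085 + 0.014 + 0.043 = 0.180.
P(Demand ∈ {vlow, low}) = 0.133 + 0.180 = 0.313; P(Day=Thu, Demand ∈ {vlow, low}) = 0.068 + 0.014 = 0.082.
P(Day=Thu | Demand ∈ {vlow, low}) = 0.082/0.313 = 0.2620.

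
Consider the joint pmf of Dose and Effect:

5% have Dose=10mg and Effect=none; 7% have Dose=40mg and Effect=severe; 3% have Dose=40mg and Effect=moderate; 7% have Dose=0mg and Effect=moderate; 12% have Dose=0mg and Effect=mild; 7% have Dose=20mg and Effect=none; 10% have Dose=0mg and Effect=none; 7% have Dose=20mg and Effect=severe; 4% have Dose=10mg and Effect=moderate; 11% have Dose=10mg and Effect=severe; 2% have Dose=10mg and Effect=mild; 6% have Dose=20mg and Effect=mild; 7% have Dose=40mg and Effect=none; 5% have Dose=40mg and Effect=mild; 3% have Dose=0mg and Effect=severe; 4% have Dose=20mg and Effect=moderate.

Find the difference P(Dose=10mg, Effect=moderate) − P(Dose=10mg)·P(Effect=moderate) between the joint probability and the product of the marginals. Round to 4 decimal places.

0.0004

P(Dose=10mg) = 0.05 + 0.02 + 0.04 + 0.11 = 0.22.
P(Effect=moderate) = 0.07 + 0.04 + 0.04 + 0.03 = 0.18.
P(Dose=10mg, Effect=moderate) − P(Dose=10mg)P(Effect=moderate) = 0.04 − 0.22×0.18 = 0.0004.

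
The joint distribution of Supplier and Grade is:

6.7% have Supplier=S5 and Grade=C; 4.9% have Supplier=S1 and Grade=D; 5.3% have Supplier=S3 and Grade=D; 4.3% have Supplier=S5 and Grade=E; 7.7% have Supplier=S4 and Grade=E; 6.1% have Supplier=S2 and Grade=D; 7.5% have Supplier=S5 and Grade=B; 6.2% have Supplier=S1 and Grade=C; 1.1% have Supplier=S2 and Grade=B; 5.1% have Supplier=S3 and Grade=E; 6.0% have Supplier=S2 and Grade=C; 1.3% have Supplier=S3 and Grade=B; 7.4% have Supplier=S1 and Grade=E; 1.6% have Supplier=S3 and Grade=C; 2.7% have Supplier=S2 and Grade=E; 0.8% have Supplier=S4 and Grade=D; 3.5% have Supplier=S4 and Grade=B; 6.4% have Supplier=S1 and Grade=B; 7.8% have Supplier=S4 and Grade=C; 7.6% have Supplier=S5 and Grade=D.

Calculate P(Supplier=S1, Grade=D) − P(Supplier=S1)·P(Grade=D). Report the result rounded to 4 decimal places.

P(Supplier=S1) = 0.064 + 0.062 + 0.049 + 0.074 = 0.249.
P(Grade=D) = 0.049 + 0.061 + 0.053 + 0.008 + 0.076 = 0.247.
P(Supplier=S1, Grade=D) − P(Supplier=S1)P(Grade=D) = 0.049 − 0.249×0.247 = -0.0125.

-0.0125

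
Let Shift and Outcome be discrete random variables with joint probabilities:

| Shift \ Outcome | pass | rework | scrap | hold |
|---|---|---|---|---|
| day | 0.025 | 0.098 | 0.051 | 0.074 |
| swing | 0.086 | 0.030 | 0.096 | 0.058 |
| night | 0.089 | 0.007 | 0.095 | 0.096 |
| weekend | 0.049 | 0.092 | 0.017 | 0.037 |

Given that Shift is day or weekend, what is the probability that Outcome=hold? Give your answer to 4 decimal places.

0.2506

P(Shift=day) = 0.025 + 0.098 + 0.051 + 0.074 = 0.248.
P(Shift=weekend) = 0.049 + 0.092 + 0.017 + 0.037 = 0.195.
P(Shift ∈ {day, weekend}) = 0.248 + 0.195 = 0.443; P(Outcome=hold, Shift ∈ {day, weekend}) = 0.074 + 0.037 = 0.111.
P(Outcome=hold | Shift ∈ {day, weekend}) = 0.111/0.443 = 0.2506.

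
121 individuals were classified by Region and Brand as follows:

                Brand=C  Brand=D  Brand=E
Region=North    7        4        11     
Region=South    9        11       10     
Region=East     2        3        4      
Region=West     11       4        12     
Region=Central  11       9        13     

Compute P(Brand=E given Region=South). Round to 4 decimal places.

Total with Region=South: 9 + 11 + 10 = 30.
P(Brand=E | Region=South) = 10/30 = 0.3333.

0.3333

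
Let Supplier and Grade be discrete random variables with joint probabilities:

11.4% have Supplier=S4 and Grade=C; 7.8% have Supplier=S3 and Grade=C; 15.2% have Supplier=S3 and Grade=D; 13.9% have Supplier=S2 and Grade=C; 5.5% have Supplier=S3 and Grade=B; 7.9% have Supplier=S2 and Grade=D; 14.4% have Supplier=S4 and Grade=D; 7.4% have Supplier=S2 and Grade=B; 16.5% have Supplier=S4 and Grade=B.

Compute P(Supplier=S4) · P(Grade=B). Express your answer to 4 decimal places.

P(Supplier=S4) = 0.165 + 0.114 + 0.144 = 0.423.
P(Grade=B) = 0.074 + 0.055 + 0.165 = 0.294.
Product: 0.423 × 0.294 = 0.1244.

0.1244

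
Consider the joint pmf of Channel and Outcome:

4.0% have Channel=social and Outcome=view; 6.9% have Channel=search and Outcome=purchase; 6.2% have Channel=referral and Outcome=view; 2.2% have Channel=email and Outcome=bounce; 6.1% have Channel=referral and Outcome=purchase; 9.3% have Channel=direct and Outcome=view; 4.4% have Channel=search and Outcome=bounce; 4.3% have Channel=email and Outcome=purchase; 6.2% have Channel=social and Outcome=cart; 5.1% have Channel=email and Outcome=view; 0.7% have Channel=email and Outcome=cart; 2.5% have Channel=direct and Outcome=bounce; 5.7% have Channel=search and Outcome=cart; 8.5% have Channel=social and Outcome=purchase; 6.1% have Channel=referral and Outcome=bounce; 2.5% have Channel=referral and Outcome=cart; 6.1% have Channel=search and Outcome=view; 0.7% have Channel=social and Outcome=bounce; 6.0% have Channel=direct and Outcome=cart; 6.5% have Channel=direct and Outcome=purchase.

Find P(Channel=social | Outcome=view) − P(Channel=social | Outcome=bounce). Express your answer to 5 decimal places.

0.08627

P(Outcome=view) = 0.051 + 0.061 + 0.040 + 0.093 + 0.062 = 0.307; P(Channel=social | Outcome=view) = 0.040/0.307 = 0.130293.
P(Outcome=bounce) = 0.022 + 0.044 + 0.007 + 0.025 + 0.061 = 0.159; P(Channel=social | Outcome=bounce) = 0.007/0.159 = 0.044025.
Difference = 0.08627.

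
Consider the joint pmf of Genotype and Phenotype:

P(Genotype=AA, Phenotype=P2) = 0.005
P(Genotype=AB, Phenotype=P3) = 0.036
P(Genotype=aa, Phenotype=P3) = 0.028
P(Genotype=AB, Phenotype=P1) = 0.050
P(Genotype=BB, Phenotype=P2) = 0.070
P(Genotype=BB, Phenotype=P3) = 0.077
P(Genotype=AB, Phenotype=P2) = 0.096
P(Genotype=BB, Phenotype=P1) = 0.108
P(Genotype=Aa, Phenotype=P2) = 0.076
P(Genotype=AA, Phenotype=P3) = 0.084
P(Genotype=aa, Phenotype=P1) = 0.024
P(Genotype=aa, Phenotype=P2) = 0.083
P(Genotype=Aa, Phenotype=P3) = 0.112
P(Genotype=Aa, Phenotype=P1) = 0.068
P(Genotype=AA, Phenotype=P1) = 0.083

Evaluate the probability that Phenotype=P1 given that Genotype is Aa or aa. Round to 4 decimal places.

P(Genotype=Aa) = 0.068 + 0.076 + 0.112 = 0.256.
P(Genotype=aa) = 0.024 + 0.083 + 0.028 = 0.135.
P(Genotype ∈ {Aa, aa}) = 0.256 + 0.135 = 0.391; P(Phenotype=P1, Genotype ∈ {Aa, aa}) = 0.068 + 0.024 = 0.092.
P(Phenotype=P1 | Genotype ∈ {Aa, aa}) = 0.092/0.391 = 0.2353.

0.2353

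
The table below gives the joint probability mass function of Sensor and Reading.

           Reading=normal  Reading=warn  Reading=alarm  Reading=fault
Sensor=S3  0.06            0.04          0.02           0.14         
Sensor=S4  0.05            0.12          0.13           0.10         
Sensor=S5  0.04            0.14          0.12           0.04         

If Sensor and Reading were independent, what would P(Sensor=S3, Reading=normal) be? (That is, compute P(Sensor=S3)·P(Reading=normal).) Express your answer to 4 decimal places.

P(Sensor=S3) = 0.06 + 0.04 + 0.02 + 0.14 = 0.26.
P(Reading=normal) = 0.06 + 0.05 + 0.04 = 0.15.
Product: 0.26 × 0.15 = 0.0390.

0.0390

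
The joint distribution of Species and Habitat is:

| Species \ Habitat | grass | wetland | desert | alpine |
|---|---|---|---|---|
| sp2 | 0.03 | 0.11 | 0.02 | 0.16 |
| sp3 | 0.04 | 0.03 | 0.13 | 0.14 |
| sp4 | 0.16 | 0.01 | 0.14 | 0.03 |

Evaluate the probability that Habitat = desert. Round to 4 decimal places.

0.2900

P(Habitat=desert) = 0.02 + 0.13 + 0.14 = 0.29.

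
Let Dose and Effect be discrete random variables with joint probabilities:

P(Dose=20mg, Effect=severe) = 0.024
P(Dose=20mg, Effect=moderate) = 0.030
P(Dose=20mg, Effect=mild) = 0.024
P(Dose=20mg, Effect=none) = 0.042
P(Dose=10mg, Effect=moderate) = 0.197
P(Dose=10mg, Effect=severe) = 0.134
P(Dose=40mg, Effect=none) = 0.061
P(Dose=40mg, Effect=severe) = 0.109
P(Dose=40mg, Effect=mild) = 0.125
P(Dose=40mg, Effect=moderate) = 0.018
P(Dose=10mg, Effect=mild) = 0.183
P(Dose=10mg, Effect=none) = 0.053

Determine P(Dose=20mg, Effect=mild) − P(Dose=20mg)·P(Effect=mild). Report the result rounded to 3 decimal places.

P(Dose=20mg) = 0.042 + 0.024 + 0.030 + 0.024 = 0.120.
P(Effect=mild) = 0.183 + 0.024 + 0.125 = 0.332.
P(Dose=20mg, Effect=mild) − P(Dose=20mg)P(Effect=mild) = 0.024 − 0.120×0.332 = -0.016.

-0.016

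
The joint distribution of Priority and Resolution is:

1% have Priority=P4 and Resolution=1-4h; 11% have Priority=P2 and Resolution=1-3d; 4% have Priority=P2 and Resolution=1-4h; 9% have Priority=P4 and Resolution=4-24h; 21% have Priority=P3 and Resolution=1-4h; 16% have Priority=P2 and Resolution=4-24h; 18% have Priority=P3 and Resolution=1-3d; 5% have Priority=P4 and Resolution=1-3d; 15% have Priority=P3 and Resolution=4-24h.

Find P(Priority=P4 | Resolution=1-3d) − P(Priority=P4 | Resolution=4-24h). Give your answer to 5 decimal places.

P(Resolution=1-3d) = 0.11 + 0.18 + 0.05 = 0.34; P(Priority=P4 | Resolution=1-3d) = 0.05/0.34 = 0.147059.
P(Resolution=4-24h) = 0.16 + 0.15 + 0.09 = 0.40; P(Priority=P4 | Resolution=4-24h) = 0.09/0.40 = 0.225000.
Difference = -0.07794.

-0.07794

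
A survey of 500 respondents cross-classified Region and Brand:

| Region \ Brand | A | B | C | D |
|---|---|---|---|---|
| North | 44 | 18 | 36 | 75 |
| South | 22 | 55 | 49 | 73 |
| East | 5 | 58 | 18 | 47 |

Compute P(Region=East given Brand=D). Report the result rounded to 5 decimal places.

0.24103

Total with Brand=D: 75 + 73 + 47 = 195.
P(Region=East | Brand=D) = 47/195 = 0.24103.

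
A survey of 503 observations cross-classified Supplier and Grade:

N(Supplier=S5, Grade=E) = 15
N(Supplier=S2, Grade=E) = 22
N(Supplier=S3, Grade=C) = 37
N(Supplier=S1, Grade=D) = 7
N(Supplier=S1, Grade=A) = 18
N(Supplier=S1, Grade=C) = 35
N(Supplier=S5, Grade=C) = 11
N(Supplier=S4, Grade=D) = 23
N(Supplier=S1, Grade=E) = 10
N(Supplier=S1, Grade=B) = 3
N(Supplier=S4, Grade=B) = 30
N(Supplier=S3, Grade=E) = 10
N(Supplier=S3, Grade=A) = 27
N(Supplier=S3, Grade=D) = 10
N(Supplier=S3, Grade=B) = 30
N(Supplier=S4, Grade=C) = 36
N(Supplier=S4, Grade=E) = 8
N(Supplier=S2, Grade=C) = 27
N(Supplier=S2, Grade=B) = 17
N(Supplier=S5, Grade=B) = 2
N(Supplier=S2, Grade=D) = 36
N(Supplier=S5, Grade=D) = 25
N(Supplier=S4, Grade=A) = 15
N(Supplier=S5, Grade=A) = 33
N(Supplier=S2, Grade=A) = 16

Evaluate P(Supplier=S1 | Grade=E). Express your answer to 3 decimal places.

0.154

Total with Grade=E: 10 + 22 + 10 + 8 + 15 = 65.
P(Supplier=S1 | Grade=E) = 10/65 = 0.154.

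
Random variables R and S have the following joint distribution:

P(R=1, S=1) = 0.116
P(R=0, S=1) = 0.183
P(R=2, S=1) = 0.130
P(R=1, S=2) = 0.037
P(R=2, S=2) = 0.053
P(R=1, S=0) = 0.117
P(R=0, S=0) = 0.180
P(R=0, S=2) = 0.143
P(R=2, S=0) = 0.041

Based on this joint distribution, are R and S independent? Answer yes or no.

no

P(R=2) = 0.224 and P(S=0) = 0.338, so their product is 0.07571, but P(R=2, S=0) = 0.041. Since these differ, R and S are not independent.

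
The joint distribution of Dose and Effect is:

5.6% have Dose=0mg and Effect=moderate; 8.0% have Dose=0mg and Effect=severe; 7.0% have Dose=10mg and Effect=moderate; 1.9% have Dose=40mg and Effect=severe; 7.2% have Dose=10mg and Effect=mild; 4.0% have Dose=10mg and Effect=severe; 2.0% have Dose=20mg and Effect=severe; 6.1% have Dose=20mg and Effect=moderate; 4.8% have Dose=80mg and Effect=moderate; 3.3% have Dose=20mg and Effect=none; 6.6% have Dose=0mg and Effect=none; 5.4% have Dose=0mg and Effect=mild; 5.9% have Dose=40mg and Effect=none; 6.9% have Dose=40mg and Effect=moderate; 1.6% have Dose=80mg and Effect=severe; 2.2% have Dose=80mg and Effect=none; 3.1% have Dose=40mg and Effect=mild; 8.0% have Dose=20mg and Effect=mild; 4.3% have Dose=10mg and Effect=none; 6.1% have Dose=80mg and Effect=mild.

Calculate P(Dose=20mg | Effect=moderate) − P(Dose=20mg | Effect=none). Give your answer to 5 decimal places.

0.05268

P(Effect=moderate) = 0.056 + 0.070 + 0.061 + 0.069 + 0.048 = 0.304; P(Dose=20mg | Effect=moderate) = 0.061/0.304 = 0.200658.
P(Effect=none) = 0.066 + 0.043 + 0.033 + 0.059 + 0.022 = 0.223; P(Dose=20mg | Effect=none) = 0.033/0.223 = 0.147982.
Difference = 0.05268.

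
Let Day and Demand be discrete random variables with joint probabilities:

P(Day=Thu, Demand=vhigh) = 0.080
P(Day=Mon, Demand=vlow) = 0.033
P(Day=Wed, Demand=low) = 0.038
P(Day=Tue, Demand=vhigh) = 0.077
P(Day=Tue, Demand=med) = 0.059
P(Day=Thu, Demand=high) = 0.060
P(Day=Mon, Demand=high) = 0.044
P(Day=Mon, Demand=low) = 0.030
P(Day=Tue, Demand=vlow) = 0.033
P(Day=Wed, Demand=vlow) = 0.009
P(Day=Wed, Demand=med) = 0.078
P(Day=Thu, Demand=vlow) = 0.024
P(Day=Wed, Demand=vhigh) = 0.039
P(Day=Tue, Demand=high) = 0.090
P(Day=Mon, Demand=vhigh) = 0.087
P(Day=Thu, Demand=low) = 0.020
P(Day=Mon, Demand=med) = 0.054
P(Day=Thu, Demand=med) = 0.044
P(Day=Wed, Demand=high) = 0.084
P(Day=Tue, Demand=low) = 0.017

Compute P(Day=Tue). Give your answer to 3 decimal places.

P(Day=Tue) = 0.033 + 0.017 + 0.059 + 0.090 + 0.077 = 0.276.

0.276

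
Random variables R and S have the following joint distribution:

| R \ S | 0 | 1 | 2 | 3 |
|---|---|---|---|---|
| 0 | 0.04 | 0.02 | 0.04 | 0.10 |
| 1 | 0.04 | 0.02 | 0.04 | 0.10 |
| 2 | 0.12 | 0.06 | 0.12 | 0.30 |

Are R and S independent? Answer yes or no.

Every cell satisfies P(R,S) = P(R)·P(S). For instance P(R=0) = 0.20, P(S=0) = 0.20, and 0.20×0.20 = 0.04 matches the joint entry. So R and S are independent.

yes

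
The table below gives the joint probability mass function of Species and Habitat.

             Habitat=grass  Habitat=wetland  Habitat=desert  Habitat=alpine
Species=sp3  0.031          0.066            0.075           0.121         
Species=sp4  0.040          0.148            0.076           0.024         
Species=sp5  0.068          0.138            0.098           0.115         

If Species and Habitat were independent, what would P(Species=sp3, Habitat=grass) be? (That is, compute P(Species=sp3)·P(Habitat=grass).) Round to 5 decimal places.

0.04073

P(Species=sp3) = 0.031 + 0.066 + 0.075 + 0.121 = 0.293.
P(Habitat=grass) = 0.031 + 0.040 + 0.068 = 0.139.
Product: 0.293 × 0.139 = 0.04073.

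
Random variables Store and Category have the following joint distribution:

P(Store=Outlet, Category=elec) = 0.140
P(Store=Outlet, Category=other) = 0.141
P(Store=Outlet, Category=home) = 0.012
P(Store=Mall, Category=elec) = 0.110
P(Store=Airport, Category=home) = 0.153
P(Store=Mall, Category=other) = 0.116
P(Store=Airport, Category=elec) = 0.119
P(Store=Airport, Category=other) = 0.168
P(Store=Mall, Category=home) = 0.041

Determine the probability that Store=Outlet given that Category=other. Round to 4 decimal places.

P(Category=other) = 0.116 + 0.168 + 0.141 = 0.425.
P(Store=Outlet | Category=other) = 0.141/0.425 = 0.3318.

0.3318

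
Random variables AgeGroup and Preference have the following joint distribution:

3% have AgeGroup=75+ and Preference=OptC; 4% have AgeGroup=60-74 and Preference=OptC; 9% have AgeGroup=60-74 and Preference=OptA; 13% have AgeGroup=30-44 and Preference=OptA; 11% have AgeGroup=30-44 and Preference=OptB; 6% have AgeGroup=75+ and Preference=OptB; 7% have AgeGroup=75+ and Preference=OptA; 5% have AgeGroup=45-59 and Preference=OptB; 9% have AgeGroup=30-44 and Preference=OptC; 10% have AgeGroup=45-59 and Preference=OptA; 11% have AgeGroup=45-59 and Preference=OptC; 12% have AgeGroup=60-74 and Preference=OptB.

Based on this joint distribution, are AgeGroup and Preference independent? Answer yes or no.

no

P(AgeGroup=45-59) = 0.26 and P(Preference=OptC) = 0.27, so their product is 0.0702, but P(AgeGroup=45-59, Preference=OptC) = 0.11. Since these differ, AgeGroup and Preference are not independent.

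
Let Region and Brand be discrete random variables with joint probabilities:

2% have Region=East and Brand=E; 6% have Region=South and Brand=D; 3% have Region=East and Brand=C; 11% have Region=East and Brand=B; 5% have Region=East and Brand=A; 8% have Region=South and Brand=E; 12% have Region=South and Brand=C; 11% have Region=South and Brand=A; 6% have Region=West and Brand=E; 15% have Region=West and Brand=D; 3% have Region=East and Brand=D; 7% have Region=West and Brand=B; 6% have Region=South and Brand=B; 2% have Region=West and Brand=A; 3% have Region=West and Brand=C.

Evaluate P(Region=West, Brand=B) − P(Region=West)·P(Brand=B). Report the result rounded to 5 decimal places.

P(Region=West) = 0.02 + 0.07 + 0.03 + 0.15 + 0.06 = 0.33.
P(Brand=B) = 0.06 + 0.11 + 0.07 = 0.24.
P(Region=West, Brand=B) − P(Region=West)P(Brand=B) = 0.07 − 0.33×0.24 = -0.00920.

-0.00920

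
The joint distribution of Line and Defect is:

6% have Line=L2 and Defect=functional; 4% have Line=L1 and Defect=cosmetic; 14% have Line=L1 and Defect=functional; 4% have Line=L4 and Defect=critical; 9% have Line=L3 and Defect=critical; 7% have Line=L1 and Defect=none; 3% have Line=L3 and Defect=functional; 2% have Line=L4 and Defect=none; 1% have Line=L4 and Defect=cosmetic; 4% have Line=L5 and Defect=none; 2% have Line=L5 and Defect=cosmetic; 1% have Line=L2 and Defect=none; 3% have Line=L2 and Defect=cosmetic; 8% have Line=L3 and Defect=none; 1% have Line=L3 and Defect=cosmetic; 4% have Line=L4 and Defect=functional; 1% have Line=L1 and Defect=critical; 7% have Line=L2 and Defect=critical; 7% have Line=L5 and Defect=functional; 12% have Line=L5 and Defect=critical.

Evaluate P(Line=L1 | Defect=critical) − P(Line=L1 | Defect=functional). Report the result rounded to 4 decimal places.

P(Defect=critical) = 0.01 + 0.07 + 0.09 + 0.04 + 0.12 = 0.33; P(Line=L1 | Defect=critical) = 0.01/0.33 = 0.03030.
P(Defect=functional) = 0.14 + 0.06 + 0.03 + 0.04 + 0.07 = 0.34; P(Line=L1 | Defect=functional) = 0.14/0.34 = 0.41176.
Difference = -0.3815.

-0.3815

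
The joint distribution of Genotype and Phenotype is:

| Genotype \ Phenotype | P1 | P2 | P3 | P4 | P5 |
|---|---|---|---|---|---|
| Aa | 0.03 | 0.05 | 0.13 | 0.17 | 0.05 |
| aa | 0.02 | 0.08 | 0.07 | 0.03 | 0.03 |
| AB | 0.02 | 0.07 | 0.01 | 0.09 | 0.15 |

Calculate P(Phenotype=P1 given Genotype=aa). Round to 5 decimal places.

0.08696

P(Genotype=aa) = 0.02 + 0.08 + 0.07 + 0.03 + 0.03 = 0.23.
P(Phenotype=P1 | Genotype=aa) = 0.02/0.23 = 0.08696.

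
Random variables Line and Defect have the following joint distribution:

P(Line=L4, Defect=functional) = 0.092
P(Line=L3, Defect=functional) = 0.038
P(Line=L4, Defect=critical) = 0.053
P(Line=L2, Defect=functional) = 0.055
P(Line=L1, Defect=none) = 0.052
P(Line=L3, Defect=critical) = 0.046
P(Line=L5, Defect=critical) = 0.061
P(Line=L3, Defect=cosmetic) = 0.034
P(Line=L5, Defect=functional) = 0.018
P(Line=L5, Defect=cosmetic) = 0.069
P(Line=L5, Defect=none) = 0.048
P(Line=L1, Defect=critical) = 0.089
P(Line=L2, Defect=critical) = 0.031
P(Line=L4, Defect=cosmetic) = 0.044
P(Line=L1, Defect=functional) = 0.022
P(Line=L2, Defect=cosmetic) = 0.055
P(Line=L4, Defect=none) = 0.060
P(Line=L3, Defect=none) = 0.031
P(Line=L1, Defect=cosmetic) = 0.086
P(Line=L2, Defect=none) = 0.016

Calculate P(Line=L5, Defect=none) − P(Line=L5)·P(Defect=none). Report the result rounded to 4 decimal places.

P(Line=L5) = 0.048 + 0.069 + 0.018 + 0.061 = 0.196.
P(Defect=none) = 0.052 + 0.016 + 0.031 + 0.060 + 0.048 = 0.207.
P(Line=L5, Defect=none) − P(Line=L5)P(Defect=none) = 0.048 − 0.196×0.207 = 0.0074.

0.0074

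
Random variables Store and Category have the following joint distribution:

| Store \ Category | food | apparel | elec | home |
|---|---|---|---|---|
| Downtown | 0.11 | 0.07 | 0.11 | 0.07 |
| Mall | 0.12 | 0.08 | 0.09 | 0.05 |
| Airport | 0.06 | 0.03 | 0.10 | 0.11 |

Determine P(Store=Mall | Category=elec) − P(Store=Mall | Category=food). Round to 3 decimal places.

-0.114

P(Category=elec) = 0.11 + 0.09 + 0.10 = 0.30; P(Store=Mall | Category=elec) = 0.09/0.30 = 0.3000.
P(Category=food) = 0.11 + 0.12 + 0.06 = 0.29; P(Store=Mall | Category=food) = 0.12/0.29 = 0.4138.
Difference = -0.114.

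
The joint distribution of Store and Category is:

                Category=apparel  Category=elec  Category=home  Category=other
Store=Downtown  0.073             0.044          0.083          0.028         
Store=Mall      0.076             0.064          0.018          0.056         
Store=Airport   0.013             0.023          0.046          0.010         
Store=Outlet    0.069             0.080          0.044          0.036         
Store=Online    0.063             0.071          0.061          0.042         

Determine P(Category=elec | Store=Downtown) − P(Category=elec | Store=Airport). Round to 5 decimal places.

-0.05702

P(Store=Downtown) = 0.073 + 0.044 + 0.083 + 0.028 = 0.228; P(Category=elec | Store=Downtown) = 0.044/0.228 = 0.192982.
P(Store=Airport) = 0.013 + 0.023 + 0.046 + 0.010 = 0.092; P(Category=elec | Store=Airport) = 0.023/0.092 = 0.250000.
Difference = -0.05702.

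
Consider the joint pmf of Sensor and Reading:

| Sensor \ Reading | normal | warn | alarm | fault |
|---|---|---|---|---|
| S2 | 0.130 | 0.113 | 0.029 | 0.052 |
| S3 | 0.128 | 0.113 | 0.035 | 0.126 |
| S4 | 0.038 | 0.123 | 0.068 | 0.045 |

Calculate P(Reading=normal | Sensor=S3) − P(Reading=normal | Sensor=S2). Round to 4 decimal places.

-0.0828

P(Sensor=S3) = 0.128 + 0.113 + 0.035 + 0.126 = 0.402; P(Reading=normal | Sensor=S3) = 0.128/0.402 = 0.31841.
P(Sensor=S2) = 0.130 + 0.113 + 0.029 + 0.052 = 0.324; P(Reading=normal | Sensor=S2) = 0.130/0.324 = 0.40123.
Difference = -0.0828.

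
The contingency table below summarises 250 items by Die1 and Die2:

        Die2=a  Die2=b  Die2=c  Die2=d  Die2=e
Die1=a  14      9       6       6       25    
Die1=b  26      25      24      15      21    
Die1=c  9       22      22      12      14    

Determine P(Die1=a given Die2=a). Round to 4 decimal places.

Total with Die2=a: 14 + 26 + 9 = 49.
P(Die1=a | Die2=a) = 14/49 = 0.2857.

0.2857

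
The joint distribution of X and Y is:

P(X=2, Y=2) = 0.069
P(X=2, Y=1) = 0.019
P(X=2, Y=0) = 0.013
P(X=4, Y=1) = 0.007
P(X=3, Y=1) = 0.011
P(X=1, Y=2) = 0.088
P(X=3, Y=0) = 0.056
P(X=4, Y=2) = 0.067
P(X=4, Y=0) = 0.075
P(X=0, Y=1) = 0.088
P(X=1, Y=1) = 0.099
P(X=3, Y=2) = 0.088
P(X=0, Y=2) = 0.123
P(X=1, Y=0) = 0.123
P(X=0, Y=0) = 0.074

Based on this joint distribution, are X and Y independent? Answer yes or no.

P(X=1) = 0.310 and P(Y=2) = 0.435, so their product is 0.13485, but P(X=1, Y=2) = 0.088. Since these differ, X and Y are not independent.

no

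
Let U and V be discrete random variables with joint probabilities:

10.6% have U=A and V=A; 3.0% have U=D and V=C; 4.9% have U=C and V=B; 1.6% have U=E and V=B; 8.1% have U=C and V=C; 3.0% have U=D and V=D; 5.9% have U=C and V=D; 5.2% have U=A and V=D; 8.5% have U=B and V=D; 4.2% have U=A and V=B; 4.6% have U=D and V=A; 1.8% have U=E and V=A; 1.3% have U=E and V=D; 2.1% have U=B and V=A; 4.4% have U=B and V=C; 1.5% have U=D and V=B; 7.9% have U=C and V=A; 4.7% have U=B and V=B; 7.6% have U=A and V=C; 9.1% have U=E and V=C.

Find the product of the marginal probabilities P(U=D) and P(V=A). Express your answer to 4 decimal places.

0.0327

P(U=D) = 0.046 + 0.015 + 0.030 + 0.030 = 0.121.
P(V=A) = 0.106 + 0.021 + 0.079 + 0.046 + 0.018 = 0.270.
Product: 0.121 × 0.270 = 0.0327.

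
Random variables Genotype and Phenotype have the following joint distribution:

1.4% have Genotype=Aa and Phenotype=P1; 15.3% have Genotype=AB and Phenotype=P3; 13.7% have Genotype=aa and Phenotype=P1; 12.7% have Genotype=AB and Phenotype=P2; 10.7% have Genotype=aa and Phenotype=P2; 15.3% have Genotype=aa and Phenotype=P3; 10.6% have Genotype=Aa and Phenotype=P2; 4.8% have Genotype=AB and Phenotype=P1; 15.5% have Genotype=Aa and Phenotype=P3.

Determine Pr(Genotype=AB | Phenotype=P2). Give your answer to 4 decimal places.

0.3735

P(Phenotype=P2) = 0.106 + 0.107 + 0.127 = 0.340.
P(Genotype=AB | Phenotype=P2) = 0.127/0.340 = 0.3735.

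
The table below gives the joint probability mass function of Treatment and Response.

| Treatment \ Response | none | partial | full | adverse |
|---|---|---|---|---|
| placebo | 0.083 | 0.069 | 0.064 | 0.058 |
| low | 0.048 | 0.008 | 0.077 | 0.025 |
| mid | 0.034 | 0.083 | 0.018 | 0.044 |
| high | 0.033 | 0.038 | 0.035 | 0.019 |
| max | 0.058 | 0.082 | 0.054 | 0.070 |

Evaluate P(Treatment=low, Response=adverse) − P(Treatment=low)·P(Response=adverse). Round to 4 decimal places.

-0.0091

P(Treatment=low) = 0.048 + 0.008 + 0.077 + 0.025 = 0.158.
P(Response=adverse) = 0.058 + 0.025 + 0.044 + 0.019 + 0.070 = 0.216.
P(Treatment=low, Response=adverse) − P(Treatment=low)P(Response=adverse) = 0.025 − 0.158×0.216 = -0.0091.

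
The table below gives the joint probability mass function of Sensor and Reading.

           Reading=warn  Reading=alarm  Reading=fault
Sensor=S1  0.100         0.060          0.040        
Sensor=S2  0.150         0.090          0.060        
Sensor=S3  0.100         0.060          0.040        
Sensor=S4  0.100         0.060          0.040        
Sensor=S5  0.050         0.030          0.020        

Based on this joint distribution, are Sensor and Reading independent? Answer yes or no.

Every cell satisfies P(Sensor,Reading) = P(Sensor)·P(Reading). For instance P(Sensor=S3) = 0.200, P(Reading=warn) = 0.500, and 0.200×0.500 = 0.100 matches the joint entry. So Sensor and Reading are independent.

yes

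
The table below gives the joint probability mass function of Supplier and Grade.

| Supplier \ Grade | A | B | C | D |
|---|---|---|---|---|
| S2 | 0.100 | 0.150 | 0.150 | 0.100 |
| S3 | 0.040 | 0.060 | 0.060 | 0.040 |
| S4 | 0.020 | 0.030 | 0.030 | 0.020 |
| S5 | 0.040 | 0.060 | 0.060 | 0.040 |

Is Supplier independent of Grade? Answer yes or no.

Every cell satisfies P(Supplier,Grade) = P(Supplier)·P(Grade). For instance P(Supplier=S2) = 0.500, P(Grade=B) = 0.300, and 0.500×0.300 = 0.150 matches the joint entry. So Supplier and Grade are independent.

yes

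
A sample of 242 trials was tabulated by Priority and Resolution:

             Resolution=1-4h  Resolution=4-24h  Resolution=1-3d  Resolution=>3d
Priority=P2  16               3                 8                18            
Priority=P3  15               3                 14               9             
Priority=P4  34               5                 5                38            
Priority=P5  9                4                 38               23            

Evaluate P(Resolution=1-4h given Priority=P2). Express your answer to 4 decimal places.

Total with Priority=P2: 16 + 3 + 8 + 18 = 45.
P(Resolution=1-4h | Priority=P2) = 16/45 = 0.3556.

0.3556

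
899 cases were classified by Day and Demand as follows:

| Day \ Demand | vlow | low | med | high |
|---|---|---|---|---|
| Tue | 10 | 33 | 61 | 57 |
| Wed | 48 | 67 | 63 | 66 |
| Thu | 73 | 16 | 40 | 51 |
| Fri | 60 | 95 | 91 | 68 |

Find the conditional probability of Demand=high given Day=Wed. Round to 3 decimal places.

0.270

Total with Day=Wed: 48 + 67 + 63 + 66 = 244.
P(Demand=high | Day=Wed) = 66/244 = 0.270.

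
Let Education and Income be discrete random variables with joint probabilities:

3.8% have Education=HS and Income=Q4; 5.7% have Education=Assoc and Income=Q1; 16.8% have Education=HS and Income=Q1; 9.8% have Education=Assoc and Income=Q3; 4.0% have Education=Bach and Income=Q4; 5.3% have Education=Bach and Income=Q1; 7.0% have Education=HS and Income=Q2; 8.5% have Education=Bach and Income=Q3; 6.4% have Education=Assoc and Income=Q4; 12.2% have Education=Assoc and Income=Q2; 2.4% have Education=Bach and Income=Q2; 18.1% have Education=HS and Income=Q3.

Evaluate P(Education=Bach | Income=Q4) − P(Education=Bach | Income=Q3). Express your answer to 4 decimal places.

P(Income=Q4) = 0.038 + 0.064 + 0.040 = 0.142; P(Education=Bach | Income=Q4) = 0.040/0.142 = 0.28169.
P(Income=Q3) = 0.181 + 0.098 + 0.085 = 0.364; P(Education=Bach | Income=Q3) = 0.085/0.364 = 0.23352.
Difference = 0.0482.

0.0482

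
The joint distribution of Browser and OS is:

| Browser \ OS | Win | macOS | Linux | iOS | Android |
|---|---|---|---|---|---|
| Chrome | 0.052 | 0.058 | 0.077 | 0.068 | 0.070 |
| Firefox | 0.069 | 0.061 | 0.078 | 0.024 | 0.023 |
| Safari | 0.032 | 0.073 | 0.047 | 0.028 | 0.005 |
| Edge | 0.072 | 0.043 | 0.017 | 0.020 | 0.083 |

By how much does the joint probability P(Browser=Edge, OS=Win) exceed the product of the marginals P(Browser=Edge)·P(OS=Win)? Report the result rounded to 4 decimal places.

0.0191

P(Browser=Edge) = 0.072 + 0.043 + 0.017 + 0.020 + 0.083 = 0.235.
P(OS=Win) = 0.052 + 0.069 + 0.032 + 0.072 = 0.225.
P(Browser=Edge, OS=Win) − P(Browser=Edge)P(OS=Win) = 0.072 − 0.235×0.225 = 0.0191.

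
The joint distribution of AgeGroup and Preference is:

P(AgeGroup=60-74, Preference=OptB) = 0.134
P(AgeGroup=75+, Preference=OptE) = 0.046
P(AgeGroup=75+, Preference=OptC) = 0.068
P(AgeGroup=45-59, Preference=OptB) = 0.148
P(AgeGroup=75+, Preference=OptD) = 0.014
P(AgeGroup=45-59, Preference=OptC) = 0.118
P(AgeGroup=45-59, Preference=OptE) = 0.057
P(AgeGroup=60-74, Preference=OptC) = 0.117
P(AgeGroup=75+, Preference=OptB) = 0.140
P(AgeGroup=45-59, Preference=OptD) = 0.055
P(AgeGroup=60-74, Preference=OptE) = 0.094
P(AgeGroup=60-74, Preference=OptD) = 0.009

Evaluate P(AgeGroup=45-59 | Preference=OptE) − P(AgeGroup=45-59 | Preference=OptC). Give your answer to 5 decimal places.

-0.10010

P(Preference=OptE) = 0.057 + 0.094 + 0.046 = 0.197; P(AgeGroup=45-59 | Preference=OptE) = 0.057/0.197 = 0.289340.
P(Preference=OptC) = 0.118 + 0.117 + 0.068 = 0.303; P(AgeGroup=45-59 | Preference=OptC) = 0.118/0.303 = 0.389439.
Difference = -0.10010.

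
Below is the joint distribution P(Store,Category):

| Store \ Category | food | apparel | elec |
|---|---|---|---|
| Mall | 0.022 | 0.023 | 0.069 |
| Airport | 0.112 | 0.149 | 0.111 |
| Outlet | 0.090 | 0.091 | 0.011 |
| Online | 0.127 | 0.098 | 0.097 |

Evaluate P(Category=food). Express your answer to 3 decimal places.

P(Category=food) = 0.022 + 0.112 + 0.090 + 0.127 = 0.351.

0.351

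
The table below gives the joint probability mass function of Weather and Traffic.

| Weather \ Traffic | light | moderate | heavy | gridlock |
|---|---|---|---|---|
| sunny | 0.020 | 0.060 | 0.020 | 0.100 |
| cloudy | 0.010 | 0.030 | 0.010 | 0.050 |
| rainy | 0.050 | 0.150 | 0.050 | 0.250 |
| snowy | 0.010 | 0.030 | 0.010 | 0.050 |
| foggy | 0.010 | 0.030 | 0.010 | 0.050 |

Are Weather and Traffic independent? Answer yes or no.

Every cell satisfies P(Weather,Traffic) = P(Weather)·P(Traffic). For instance P(Weather=snowy) = 0.100, P(Traffic=heavy) = 0.100, and 0.100×0.100 = 0.010 matches the joint entry. So Weather and Traffic are independent.

yes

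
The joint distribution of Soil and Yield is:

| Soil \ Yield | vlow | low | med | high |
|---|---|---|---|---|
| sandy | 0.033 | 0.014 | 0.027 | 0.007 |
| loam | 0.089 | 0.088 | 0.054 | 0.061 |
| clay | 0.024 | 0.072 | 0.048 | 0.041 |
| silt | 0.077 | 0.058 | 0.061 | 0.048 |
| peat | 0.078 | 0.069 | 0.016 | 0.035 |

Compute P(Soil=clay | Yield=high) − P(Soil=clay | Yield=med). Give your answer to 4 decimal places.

-0.0195

P(Yield=high) = 0.007 + 0.061 + 0.041 + 0.048 + 0.035 = 0.192; P(Soil=clay | Yield=high) = 0.041/0.192 = 0.21354.
P(Yield=med) = 0.027 + 0.054 + 0.048 + 0.061 + 0.016 = 0.206; P(Soil=clay | Yield=med) = 0.048/0.206 = 0.23301.
Difference = -0.0195.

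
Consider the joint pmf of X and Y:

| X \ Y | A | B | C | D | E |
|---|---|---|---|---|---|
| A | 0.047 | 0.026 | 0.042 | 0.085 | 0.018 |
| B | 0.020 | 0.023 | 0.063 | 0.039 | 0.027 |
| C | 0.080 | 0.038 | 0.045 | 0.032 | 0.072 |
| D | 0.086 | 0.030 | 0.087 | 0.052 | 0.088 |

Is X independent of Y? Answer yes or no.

P(X=A) = 0.218 and P(Y=D) = 0.208, so their product is 0.04534, but P(X=A, Y=D) = 0.085. Since these differ, X and Y are not independent.

no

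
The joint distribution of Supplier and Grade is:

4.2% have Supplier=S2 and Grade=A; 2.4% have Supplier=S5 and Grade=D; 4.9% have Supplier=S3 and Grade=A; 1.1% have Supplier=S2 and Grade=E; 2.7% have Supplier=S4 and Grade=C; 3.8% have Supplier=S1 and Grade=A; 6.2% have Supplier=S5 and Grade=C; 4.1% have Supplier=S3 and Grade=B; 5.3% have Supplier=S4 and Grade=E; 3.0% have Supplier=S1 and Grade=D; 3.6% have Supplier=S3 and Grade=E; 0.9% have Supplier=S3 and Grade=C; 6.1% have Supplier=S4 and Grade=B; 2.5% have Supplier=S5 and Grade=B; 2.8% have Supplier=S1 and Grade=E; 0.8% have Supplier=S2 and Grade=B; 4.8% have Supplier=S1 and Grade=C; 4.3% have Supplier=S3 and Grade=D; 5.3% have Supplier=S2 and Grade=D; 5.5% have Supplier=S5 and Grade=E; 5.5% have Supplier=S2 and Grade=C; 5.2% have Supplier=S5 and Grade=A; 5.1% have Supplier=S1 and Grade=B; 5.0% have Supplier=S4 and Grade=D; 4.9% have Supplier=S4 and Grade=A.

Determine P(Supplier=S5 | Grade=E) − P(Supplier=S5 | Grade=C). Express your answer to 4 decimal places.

P(Grade=E) = 0.028 + 0.011 + 0.036 + 0.053 + 0.055 = 0.183; P(Supplier=S5 | Grade=E) = 0.055/0.183 = 0.30055.
P(Grade=C) = 0.048 + 0.055 + 0.009 + 0.027 + 0.062 = 0.201; P(Supplier=S5 | Grade=C) = 0.062/0.201 = 0.30846.
Difference = -0.0079.

-0.0079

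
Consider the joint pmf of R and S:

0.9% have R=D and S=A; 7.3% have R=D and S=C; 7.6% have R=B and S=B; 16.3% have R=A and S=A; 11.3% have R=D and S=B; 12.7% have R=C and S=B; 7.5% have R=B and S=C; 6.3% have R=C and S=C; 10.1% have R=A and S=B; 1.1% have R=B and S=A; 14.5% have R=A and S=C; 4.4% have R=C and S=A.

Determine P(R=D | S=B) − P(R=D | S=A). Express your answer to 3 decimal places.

P(S=B) = 0.101 + 0.076 + 0.127 + 0.113 = 0.417; P(R=D | S=B) = 0.113/0.417 = 0.2710.
P(S=A) = 0.163 + 0.011 + 0.044 + 0.009 = 0.227; P(R=D | S=A) = 0.009/0.227 = 0.0396.
Difference = 0.231.

0.231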